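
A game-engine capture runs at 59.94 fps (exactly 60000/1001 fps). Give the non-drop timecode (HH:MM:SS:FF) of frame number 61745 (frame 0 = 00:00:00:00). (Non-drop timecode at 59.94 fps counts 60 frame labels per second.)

61745 ÷ 60 = 1029 full seconds, remainder 5 frames.
1029 s = 0 h 17 min 9 s.
Timecode: 00:17:09:05.

00:17:09:05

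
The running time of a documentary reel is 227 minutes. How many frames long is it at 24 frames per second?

227 min = 13620 s.
Frames = 13620 × 24 = 326880.

326880 frames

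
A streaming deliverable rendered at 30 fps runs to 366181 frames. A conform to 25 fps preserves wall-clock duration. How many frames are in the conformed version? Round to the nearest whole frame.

Frames at target rate = 366181 × (25) / (30) = 1830905/6 ≈ 305150.833.
Nearest whole frame: 305151.

305151 frames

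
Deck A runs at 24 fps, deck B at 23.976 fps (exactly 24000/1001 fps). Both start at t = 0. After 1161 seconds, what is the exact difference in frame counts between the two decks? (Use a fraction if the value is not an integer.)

A emits 24 × 1161 = 27864 frames; B emits 24000/1001 × 1161 = 27864000/1001.
Difference = 27864/1001 frames (≈ 27.8362); B is behind A.

27864/1001 frames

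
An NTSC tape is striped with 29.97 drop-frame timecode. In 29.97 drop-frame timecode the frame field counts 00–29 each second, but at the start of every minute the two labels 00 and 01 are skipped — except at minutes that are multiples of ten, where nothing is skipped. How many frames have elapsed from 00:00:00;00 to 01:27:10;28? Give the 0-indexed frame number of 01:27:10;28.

Complete 10-minute blocks: 8, each 17982 frames → 143856.
Remaining 7 whole minutes in the current block: 1800 + 6 × 1798 = 12588 frames.
Within the current minute: 10 × 30 + 28 − 2 = 326 (labels ;00/;01 skipped at this minute). Total = 143856 + 12588 + 326 = 156770.

156770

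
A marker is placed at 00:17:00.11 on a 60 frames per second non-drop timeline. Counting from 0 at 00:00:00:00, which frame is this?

61211

Total seconds to the label: (0 × 3600 + 17 × 60 + 0) = 1020.
Frame index = 1020 × 60 + 11 = 61211.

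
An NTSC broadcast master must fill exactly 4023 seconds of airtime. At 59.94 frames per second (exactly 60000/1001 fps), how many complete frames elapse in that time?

Frames = 4023 × 60000/1001 = 241380000/1001 ≈ 241138.8611.
Complete frames: 241138.

241138 frames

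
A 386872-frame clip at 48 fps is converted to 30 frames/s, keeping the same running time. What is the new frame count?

241795 frames

Target frames = source frames × (target rate / source rate) = 386872 × (30)/(48) = 386872 × 5/8 = 241795.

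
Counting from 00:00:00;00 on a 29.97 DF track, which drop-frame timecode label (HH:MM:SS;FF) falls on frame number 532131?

Ten DF minutes hold 17982 frames, so frame 532131 lies in block 29 (frames 521478–539459) with 10653 frames into that block.
The block's first minute is 1800 frames and the rest 1798 each; 10653 frames reaches minute 5, so 29 × 18 + 5 × 2 = 532 labels have been skipped so far.
Adding those back, label number 532131 + 532 = 532663 at 30 labels/s is 17755 s + 13 f = 4 h 55 min 55 s frame 13, i.e. 04:55:55;13.

04:55:55;13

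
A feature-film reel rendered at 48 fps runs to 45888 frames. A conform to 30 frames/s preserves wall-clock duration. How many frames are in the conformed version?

Target frames = source frames × (target rate / source rate) = 45888 × (30)/(48) = 45888 × 5/8 = 28680.

28680 frames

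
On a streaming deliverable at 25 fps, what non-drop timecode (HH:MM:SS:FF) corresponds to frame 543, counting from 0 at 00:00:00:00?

00:00:21:18

543 ÷ 25 = 21 full seconds, remainder 18 frames.
21 s = 0 h 0 min 21 s.
Timecode: 00:00:21:18.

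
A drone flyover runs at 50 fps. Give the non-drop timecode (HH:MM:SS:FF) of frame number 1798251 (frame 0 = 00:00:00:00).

09:59:25:01

1798251 ÷ 50 = 35965 full seconds, remainder 1 frame.
35965 s = 9 h 59 min 25 s.
Timecode: 09:59:25:01.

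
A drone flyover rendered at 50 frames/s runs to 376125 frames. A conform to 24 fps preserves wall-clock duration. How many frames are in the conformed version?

180540 frames

Target frames = source frames × (target rate / source rate) = 376125 × (24)/(50) = 376125 × 12/25 = 180540.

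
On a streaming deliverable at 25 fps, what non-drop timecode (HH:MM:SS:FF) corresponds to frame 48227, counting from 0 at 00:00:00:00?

00:32:09:02

48227 ÷ 25 = 1929 full seconds, remainder 2 frames.
1929 s = 0 h 32 min 9 s.
Timecode: 00:32:09:02.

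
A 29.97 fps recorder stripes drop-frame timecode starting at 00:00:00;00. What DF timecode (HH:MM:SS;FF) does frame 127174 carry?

Ten DF minutes hold 17982 frames, so frame 127174 lies in block 7 (frames 125874–143855) with 1300 frames into that block.
The block's first minute is 1800 frames and the rest 1798 each; 1300 frames reaches minute 0, so 7 × 18 + 0 × 2 = 126 labels have been skipped so far.
Adding those back, label number 127174 + 126 = 127300 at 30 labels/s is 4243 s + 10 f = 1 h 10 min 43 s frame 10, i.e. 01:10:43;10.

01:10:43;10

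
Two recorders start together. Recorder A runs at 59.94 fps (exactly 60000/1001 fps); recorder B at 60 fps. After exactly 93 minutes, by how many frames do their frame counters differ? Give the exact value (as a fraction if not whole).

93 min = 5580 s.
A emits 60000/1001 × 5580 = 334800000/1001 frames; B emits 60 × 5580 = 334800.
Difference = 334800/1001 frames (≈ 334.4655); B is ahead of A.

334800/1001 frames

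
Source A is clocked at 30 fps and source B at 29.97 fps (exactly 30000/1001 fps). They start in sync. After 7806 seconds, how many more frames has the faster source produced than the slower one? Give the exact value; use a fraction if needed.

A emits 30 × 7806 = 234180 frames; B emits 30000/1001 × 7806 = 234180000/1001.
Difference = 234180/1001 frames (≈ 233.9461); B is behind A.

234180/1001 frames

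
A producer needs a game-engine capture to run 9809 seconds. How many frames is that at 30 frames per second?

294270 frames

Frames = 9809 × 30 = 294270.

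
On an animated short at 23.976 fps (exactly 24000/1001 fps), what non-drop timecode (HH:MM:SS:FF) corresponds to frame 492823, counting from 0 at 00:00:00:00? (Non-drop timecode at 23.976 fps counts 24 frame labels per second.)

05:42:14:07

492823 ÷ 24 = 20534 full seconds, remainder 7 frames.
20534 s = 5 h 42 min 14 s.
Timecode: 05:42:14:07.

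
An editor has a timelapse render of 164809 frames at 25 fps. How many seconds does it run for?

6592.36 seconds

Running time = 164809 / (25) = 6592.36 s.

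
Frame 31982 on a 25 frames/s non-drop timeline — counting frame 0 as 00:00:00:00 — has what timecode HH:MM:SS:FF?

00:21:19:07

31982 ÷ 25 = 1279 full seconds, remainder 7 frames.
1279 s = 0 h 21 min 19 s.
Timecode: 00:21:19:07.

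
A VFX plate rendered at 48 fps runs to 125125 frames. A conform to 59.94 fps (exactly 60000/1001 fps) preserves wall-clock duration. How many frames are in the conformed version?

156250 frames

Target frames = source frames × (target rate / source rate) = 125125 × (60000/1001)/(48) = 125125 × 1250/1001 = 156250.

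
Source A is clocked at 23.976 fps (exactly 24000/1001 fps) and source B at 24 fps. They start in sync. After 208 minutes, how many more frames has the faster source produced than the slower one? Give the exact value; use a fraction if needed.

23040/77 frames

208 min = 12480 s.
A emits 24000/1001 × 12480 = 23040000/77 frames; B emits 24 × 12480 = 299520.
Difference = 23040/77 frames (≈ 299.2208); B is ahead of A.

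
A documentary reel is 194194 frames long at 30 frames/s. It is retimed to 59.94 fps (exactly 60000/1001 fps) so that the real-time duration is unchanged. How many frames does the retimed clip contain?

Target frames = source frames × (target rate / source rate) = 194194 × (60000/1001)/(30) = 194194 × 2000/1001 = 388000.

388000 frames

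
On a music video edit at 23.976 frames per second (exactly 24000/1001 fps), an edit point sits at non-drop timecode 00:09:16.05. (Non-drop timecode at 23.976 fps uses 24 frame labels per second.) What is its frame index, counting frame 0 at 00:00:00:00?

Total seconds to the label: (0 × 3600 + 9 × 60 + 16) = 556.
Frame index = 556 × 24 + 5 = 13349.

13349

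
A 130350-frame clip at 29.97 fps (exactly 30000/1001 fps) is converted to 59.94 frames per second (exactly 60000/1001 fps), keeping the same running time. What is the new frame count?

Target frames = source frames × (target rate / source rate) = 130350 × (60000/1001)/(30000/1001) = 130350 × 2 = 260700.

260700 frames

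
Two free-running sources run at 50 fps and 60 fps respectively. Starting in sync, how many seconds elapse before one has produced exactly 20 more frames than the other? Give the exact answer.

2 seconds

The gap grows by |60 − 50| = 10 frames per second.
Time for a 20-frame gap: 20 ÷ (10) = 2 s.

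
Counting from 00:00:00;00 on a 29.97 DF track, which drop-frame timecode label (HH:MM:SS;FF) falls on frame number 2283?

00:01:16;05

Each 10-minute DF block holds 10 × 60 × 30 − 9 × 2 = 17982 frames. 2283 ÷ 17982 → 0 full blocks, remainder 2283.
Within the partial block the first minute is 1800 frames and each further minute 1798, so 1 further minute boundary passed. Total skipped labels = 18 × 0 + 2 × 1 = 2.
Non-drop label index = 2283 + 2 = 2285; at 30 labels/s that is 00:01:16:05, i.e. DF 00:01:16;05.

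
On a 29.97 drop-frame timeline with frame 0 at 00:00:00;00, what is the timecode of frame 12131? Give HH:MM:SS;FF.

Ten DF minutes hold 17982 frames, so frame 12131 lies in block 0 (frames 0–17981) with 12131 frames into that block.
The block's first minute is 1800 frames and the rest 1798 each; 12131 frames reaches minute 6, so 0 × 18 + 6 × 2 = 12 labels have been skipped so far.
Adding those back, label number 12131 + 12 = 12143 at 30 labels/s is 404 s + 23 f = 0 h 6 min 44 s frame 23, i.e. 00:06:44;23.

00:06:44;23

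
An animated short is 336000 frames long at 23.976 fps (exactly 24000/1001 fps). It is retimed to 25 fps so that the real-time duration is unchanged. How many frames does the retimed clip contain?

350350 frames

Target frames = source frames × (target rate / source rate) = 336000 × (25)/(24000/1001) = 336000 × 1001/960 = 350350.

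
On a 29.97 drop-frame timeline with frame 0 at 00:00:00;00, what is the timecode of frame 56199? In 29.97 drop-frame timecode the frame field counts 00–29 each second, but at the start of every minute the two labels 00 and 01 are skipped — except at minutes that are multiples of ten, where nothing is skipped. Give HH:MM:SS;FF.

00:31:15;05

Ten DF minutes hold 17982 frames, so frame 56199 lies in block 3 (frames 53946–71927) with 2253 frames into that block.
The block's first minute is 1800 frames and the rest 1798 each; 2253 frames reaches minute 1, so 3 × 18 + 1 × 2 = 56 labels have been skipped so far.
Adding those back, label number 56199 + 56 = 56255 at 30 labels/s is 1875 s + 5 f = 0 h 31 min 15 s frame 5, i.e. 00:31:15;05.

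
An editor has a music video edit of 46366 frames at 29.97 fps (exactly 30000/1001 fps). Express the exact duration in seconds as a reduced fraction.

23206183/15000 seconds

Running time = 46366 ÷ (30000/1001) = 46366 × 1001/30000 = 23206183/15000 s.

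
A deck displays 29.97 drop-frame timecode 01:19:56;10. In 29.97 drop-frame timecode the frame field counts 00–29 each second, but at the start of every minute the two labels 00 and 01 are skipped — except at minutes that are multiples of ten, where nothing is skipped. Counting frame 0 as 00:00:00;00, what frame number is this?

143746

Complete 10-minute blocks: 7, each 17982 frames → 125874.
Remaining 9 whole minutes in the current block: 1800 + 8 × 1798 = 16184 frames.
Within the current minute: 56 × 30 + 10 − 2 = 1688 (labels ;00/;01 skipped at this minute). Total = 125874 + 16184 + 1688 = 143746.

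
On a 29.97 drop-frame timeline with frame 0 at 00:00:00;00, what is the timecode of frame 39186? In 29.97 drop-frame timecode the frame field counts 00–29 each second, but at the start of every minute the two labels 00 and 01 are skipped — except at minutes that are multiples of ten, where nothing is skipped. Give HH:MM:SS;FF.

Each 10-minute DF block holds 10 × 60 × 30 − 9 × 2 = 17982 frames. 39186 ÷ 17982 → 2 full blocks, remainder 3222.
Within the partial block the first minute is 1800 frames and each further minute 1798, so 1 further minute boundary passed. Total skipped labels = 18 × 2 + 2 × 1 = 38.
Non-drop label index = 39186 + 38 = 39224; at 30 labels/s that is 00:21:47:14, i.e. DF 00:21:47;14.

00:21:47;14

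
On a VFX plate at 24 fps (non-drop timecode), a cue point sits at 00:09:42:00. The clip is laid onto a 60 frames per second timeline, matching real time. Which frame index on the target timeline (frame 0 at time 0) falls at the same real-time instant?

frame 34920

Source frame index: (0×3600 + 9×60 + 42) × 24 + 0 = 13968.
Real time: 13968 / (24) = 582 s.
Target frame: (582) × (60) = 34920.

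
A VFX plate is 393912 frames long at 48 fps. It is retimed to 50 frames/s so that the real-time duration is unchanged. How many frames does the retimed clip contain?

Frames at target rate = 393912 × (50) / (48) = 410325.

410325 frames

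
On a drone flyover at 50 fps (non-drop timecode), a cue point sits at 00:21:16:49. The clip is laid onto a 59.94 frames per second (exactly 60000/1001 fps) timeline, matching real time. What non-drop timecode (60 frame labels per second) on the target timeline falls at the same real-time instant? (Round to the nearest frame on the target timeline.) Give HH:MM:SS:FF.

00:21:15:42

Source frame index: (0×3600 + 21×60 + 16) × 50 + 49 = 63849.
Real time: 63849 / (50) = 63849/50 s.
Target frame: (63849/50) × (60000/1001) = 76618800/1001 ≈ 76542.258 → 76542.
At 60 labels/s: frame 76542 → 00:21:15:42.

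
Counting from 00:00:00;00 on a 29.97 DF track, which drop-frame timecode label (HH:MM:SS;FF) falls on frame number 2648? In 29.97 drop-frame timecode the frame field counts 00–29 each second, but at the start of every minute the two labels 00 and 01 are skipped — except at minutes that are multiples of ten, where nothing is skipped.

00:01:28;10

Ten DF minutes hold 17982 frames, so frame 2648 lies in block 0 (frames 0–17981) with 2648 frames into that block.
The block's first minute is 1800 frames and the rest 1798 each; 2648 frames reaches minute 1, so 0 × 18 + 1 × 2 = 2 labels have been skipped so far.
Adding those back, label number 2648 + 2 = 2650 at 30 labels/s is 88 s + 10 f = 0 h 1 min 28 s frame 10, i.e. 00:01:28;10.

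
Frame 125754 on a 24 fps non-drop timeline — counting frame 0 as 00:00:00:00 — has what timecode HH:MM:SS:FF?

01:27:19:18

125754 ÷ 24 = 5239 full seconds, remainder 18 frames.
5239 s = 1 h 27 min 19 s.
Timecode: 01:27:19:18.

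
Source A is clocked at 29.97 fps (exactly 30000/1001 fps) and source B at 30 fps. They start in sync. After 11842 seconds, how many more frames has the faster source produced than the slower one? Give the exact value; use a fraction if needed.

355260/1001 frames

A emits 30000/1001 × 11842 = 355260000/1001 frames; B emits 30 × 11842 = 355260.
Difference = 355260/1001 frames (≈ 354.9051); B is ahead of A.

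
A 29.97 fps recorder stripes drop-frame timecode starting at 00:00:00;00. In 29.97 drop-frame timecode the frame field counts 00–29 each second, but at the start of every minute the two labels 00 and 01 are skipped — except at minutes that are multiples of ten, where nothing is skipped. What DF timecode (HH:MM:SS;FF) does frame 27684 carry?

00:15:23;22

Each 10-minute DF block holds 10 × 60 × 30 − 9 × 2 = 17982 frames. 27684 ÷ 17982 → 1 full block, remainder 9702.
Within the partial block the first minute is 1800 frames and each further minute 1798, so 5 further minute boundaries passed. Total skipped labels = 18 × 1 + 2 × 5 = 28.
Non-drop label index = 27684 + 28 = 27712; at 30 labels/s that is 00:15:23:22, i.e. DF 00:15:23;22.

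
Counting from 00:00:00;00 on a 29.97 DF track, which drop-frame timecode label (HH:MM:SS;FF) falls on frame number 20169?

Ten DF minutes hold 17982 frames, so frame 20169 lies in block 1 (frames 17982–35963) with 2187 frames into that block.
The block's first minute is 1800 frames and the rest 1798 each; 2187 frames reaches minute 1, so 1 × 18 + 1 × 2 = 20 labels have been skipped so far.
Adding those back, label number 20169 + 20 = 20189 at 30 labels/s is 672 s + 29 f = 0 h 11 min 12 s frame 29, i.e. 00:11:12;29.

00:11:12;29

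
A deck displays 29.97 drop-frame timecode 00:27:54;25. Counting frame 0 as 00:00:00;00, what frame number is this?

50195

As if non-drop at 30 labels/s: (0 × 3600 + 27 × 60 + 54) × 30 + 25 = 50245.
Minute boundaries passed: 27; those not divisible by 10: 27 − 2 = 25; dropped labels = 2 × 25 = 50.
Actual frame index = 50245 − 50 = 50195.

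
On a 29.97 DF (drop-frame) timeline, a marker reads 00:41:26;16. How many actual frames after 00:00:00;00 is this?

74522

Complete 10-minute blocks: 4, each 17982 frames → 71928.
Remaining 1 whole minute in the current block: 1800 + 0 × 1798 = 1800 frames.
Within the current minute: 26 × 30 + 16 − 2 = 794 (labels ;00/;01 skipped at this minute). Total = 71928 + 1800 + 794 = 74522.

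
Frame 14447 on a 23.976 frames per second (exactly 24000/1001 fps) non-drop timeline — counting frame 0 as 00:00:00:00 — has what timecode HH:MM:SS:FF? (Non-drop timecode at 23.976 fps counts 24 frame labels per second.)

00:10:01:23

14447 ÷ 24 = 601 full seconds, remainder 23 frames.
601 s = 0 h 10 min 1 s.
Timecode: 00:10:01:23.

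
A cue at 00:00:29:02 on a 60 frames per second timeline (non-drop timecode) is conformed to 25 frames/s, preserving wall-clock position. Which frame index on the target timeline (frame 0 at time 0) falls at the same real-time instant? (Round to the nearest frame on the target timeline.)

frame 726

Source frame index: (0×3600 + 0×60 + 29) × 60 + 2 = 1742.
Real time: 1742 / (60) = 871/30 s.
Target frame: (871/30) × (25) = 4355/6 ≈ 725.833 → 726.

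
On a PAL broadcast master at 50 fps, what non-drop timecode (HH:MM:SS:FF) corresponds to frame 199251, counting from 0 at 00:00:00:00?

01:06:25:01

199251 ÷ 50 = 3985 full seconds, remainder 1 frame.
3985 s = 1 h 6 min 25 s.
Timecode: 01:06:25:01.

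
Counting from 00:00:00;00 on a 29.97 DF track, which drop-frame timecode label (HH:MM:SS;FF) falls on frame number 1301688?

Ten DF minutes hold 17982 frames, so frame 1301688 lies in block 72 (frames 1294704–1312685) with 6984 frames into that block.
The block's first minute is 1800 frames and the rest 1798 each; 6984 frames reaches minute 3, so 72 × 18 + 3 × 2 = 1302 labels have been skipped so far.
Adding those back, label number 1301688 + 1302 = 1302990 at 30 labels/s is 43433 s + 0 f = 12 h 3 min 53 s frame 0, i.e. 12:03:53;00.

12:03:53;00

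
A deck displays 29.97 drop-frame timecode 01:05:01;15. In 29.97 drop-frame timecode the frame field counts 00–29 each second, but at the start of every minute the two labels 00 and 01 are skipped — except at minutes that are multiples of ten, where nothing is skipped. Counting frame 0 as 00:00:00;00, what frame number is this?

Complete 10-minute blocks: 6, each 17982 frames → 107892.
Remaining 5 whole minutes in the current block: 1800 + 4 × 1798 = 8992 frames.
Within the current minute: 1 × 30 + 15 − 2 = 43 (labels ;00/;01 skipped at this minute). Total = 107892 + 8992 + 43 = 116927.

116927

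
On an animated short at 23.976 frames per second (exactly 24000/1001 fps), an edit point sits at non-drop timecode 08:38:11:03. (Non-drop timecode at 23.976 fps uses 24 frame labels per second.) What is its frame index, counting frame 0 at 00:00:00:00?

746187

Total seconds to the label: (8 × 3600 + 38 × 60 + 11) = 31091.
Frame index = 31091 × 24 + 3 = 746187.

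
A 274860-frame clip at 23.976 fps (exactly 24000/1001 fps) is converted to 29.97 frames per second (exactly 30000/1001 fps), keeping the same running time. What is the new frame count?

Target frames = source frames × (target rate / source rate) = 274860 × (30000/1001)/(24000/1001) = 274860 × 5/4 = 343575.

343575 frames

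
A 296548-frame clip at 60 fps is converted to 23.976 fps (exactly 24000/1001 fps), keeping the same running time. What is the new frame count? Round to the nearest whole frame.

Frames at target rate = 296548 × (24000/1001) / (60) = 16945600/143 ≈ 118500.699.
Nearest whole frame: 118501.

118501 frames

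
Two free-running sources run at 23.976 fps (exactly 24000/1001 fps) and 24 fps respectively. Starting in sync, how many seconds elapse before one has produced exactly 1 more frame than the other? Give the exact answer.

The gap grows by |24 − 24000/1001| = 24/1001 frames per second.
Time for a 1-frame gap: 1 ÷ (24/1001) = 1001/24 s.

1001/24 seconds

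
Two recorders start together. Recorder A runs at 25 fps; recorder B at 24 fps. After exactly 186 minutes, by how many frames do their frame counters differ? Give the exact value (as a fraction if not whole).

11160 frames

186 min = 11160 s.
A emits 25 × 11160 = 279000 frames; B emits 24 × 11160 = 267840.
Difference = 11160 frames; B is behind A.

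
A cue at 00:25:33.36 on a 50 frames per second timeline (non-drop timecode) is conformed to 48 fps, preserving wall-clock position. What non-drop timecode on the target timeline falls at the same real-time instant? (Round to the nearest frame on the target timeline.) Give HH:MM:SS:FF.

Source frame index: (0×3600 + 25×60 + 33) × 50 + 36 = 76686.
Real time: 76686 / (50) = 38343/25 s.
Target frame: (38343/25) × (48) = 1840464/25 ≈ 73618.560 → 73619.
At 48 labels/s: frame 73619 → 00:25:33:35.

00:25:33:35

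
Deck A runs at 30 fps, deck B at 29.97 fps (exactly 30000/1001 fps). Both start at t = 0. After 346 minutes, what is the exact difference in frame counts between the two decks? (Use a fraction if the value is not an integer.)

622800/1001 frames

346 min = 20760 s.
A emits 30 × 20760 = 622800 frames; B emits 30000/1001 × 20760 = 622800000/1001.
Difference = 622800/1001 frames (≈ 622.1778); B is behind A.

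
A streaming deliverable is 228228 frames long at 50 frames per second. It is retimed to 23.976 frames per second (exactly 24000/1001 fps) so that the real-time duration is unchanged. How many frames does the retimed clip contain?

Target frames = source frames × (target rate / source rate) = 228228 × (24000/1001)/(50) = 228228 × 480/1001 = 109440.

109440 frames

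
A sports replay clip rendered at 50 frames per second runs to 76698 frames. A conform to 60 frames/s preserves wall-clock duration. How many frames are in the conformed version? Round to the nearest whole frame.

92038 frames

Frames at target rate = 76698 × (60) / (50) = 460188/5 ≈ 92037.600.
Nearest whole frame: 92038.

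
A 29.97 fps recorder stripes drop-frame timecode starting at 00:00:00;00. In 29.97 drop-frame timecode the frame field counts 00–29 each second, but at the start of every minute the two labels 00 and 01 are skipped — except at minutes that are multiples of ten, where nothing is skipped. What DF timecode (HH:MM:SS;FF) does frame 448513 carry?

Each 10-minute DF block holds 10 × 60 × 30 − 9 × 2 = 17982 frames. 448513 ÷ 17982 → 24 full blocks, remainder 16945.
Within the partial block the first minute is 1800 frames and each further minute 1798, so 9 further minute boundaries passed. Total skipped labels = 18 × 24 + 2 × 9 = 450.
Non-drop label index = 448513 + 450 = 448963; at 30 labels/s that is 04:09:25:13, i.e. DF 04:09:25;13.

04:09:25;13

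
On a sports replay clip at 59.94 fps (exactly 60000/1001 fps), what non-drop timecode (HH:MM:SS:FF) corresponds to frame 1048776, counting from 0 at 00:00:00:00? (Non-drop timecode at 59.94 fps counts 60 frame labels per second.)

1048776 ÷ 60 = 17479 full seconds, remainder 36 frames.
17479 s = 4 h 51 min 19 s.
Timecode: 04:51:19:36.

04:51:19:36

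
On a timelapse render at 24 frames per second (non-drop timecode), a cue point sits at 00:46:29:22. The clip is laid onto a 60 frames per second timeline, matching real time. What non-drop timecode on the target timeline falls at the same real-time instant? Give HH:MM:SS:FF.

Source frame index: (0×3600 + 46×60 + 29) × 24 + 22 = 66958.
Real time: 66958 / (24) = 33479/12 s.
Target frame: (33479/12) × (60) = 167395.
At 60 labels/s: frame 167395 → 00:46:29:55.

00:46:29:55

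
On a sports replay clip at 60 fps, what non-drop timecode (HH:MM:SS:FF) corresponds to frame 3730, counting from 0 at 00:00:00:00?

3730 ÷ 60 = 62 full seconds, remainder 10 frames.
62 s = 0 h 1 min 2 s.
Timecode: 00:01:02:10.

00:01:02:10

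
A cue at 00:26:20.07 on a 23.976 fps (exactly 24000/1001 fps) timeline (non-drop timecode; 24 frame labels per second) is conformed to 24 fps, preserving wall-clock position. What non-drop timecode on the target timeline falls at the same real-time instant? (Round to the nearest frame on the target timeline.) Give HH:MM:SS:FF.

Source frame index: (0×3600 + 26×60 + 20) × 24 + 7 = 37927.
Real time: 37927 / (24000/1001) = 37964927/24000 s.
Target frame: (37964927/24000) × (24) = 37964927/1000 ≈ 37964.927 → 37965.
At 24 labels/s: frame 37965 → 00:26:21:21.

00:26:21:21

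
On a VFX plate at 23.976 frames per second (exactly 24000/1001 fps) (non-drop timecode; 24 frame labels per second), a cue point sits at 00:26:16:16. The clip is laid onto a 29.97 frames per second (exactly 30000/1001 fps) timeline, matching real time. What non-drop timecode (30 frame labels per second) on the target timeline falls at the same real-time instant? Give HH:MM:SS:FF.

00:26:16:20

Source frame index: (0×3600 + 26×60 + 16) × 24 + 16 = 37840.
Real time: 37840 / (24000/1001) = 473473/300 s.
Target frame: (473473/300) × (30000/1001) = 47300.
At 30 labels/s: frame 47300 → 00:26:16:20.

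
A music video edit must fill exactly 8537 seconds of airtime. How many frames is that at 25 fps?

Frames = 8537 × 25 = 213425.

213425 frames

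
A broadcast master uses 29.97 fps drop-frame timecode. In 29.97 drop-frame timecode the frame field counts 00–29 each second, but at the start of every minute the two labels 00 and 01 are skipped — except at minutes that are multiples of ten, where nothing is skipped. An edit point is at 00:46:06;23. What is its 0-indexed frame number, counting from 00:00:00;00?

82919

Complete 10-minute blocks: 4, each 17982 frames → 71928.
Remaining 6 whole minutes in the current block: 1800 + 5 × 1798 = 10790 frames.
Within the current minute: 6 × 30 + 23 − 2 = 201 (labels ;00/;01 skipped at this minute). Total = 71928 + 10790 + 201 = 82919.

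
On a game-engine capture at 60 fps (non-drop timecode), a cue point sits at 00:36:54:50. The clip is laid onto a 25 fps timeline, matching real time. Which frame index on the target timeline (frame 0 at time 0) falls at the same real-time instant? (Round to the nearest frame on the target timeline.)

frame 55371

Source frame index: (0×3600 + 36×60 + 54) × 60 + 50 = 132890.
Real time: 132890 / (60) = 13289/6 s.
Target frame: (13289/6) × (25) = 332225/6 ≈ 55370.833 → 55371.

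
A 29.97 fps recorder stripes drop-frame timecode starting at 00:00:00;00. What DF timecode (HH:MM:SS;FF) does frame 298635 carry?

Ten DF minutes hold 17982 frames, so frame 298635 lies in block 16 (frames 287712–305693) with 10923 frames into that block.
The block's first minute is 1800 frames and the rest 1798 each; 10923 frames reaches minute 6, so 16 × 18 + 6 × 2 = 300 labels have been skipped so far.
Adding those back, label number 298635 + 300 = 298935 at 30 labels/s is 9964 s + 15 f = 2 h 46 min 4 s frame 15, i.e. 02:46:04;15.

02:46:04;15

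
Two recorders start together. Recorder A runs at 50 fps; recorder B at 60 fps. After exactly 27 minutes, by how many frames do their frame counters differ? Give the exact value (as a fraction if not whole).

16200 frames

27 min = 1620 s.
A emits 50 × 1620 = 81000 frames; B emits 60 × 1620 = 97200.
Difference = 16200 frames; B is ahead of A.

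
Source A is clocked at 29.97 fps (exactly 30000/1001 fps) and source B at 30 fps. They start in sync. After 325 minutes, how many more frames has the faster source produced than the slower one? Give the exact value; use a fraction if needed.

45000/77 frames

325 min = 19500 s.
A emits 30000/1001 × 19500 = 45000000/77 frames; B emits 30 × 19500 = 585000.
Difference = 45000/77 frames (≈ 584.4156); B is ahead of A.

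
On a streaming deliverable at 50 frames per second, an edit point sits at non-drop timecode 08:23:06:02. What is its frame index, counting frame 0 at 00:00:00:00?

frame 1509302

Total seconds to the label: (8 × 3600 + 23 × 60 + 6) = 30186.
Frame index = 30186 × 50 + 2 = 1509302.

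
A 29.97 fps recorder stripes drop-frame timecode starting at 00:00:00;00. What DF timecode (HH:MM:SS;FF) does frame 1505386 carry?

13:57:09;24

Ten DF minutes hold 17982 frames, so frame 1505386 lies in block 83 (frames 1492506–1510487) with 12880 frames into that block.
The block's first minute is 1800 frames and the rest 1798 each; 12880 frames reaches minute 7, so 83 × 18 + 7 × 2 = 1508 labels have been skipped so far.
Adding those back, label number 1505386 + 1508 = 1506894 at 30 labels/s is 50229 s + 24 f = 13 h 57 min 9 s frame 24, i.e. 13:57:09;24.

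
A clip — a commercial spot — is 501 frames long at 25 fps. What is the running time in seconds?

20.04 seconds

Running time = 501 / (25) = 20.04 s.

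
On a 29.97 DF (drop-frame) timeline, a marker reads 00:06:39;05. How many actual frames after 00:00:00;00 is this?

As if non-drop at 30 labels/s: (0 × 3600 + 6 × 60 + 39) × 30 + 5 = 11975.
Minute boundaries passed: 6; those not divisible by 10: 6 − 0 = 6; dropped labels = 2 × 6 = 12.
Actual frame index = 11975 − 12 = 11963.

11963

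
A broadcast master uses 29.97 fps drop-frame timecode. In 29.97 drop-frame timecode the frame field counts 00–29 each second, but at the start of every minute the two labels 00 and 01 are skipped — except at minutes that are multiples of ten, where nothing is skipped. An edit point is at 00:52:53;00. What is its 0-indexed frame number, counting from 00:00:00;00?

Complete 10-minute blocks: 5, each 17982 frames → 89910.
Remaining 2 whole minutes in the current block: 1800 + 1 × 1798 = 3598 frames.
Within the current minute: 53 × 30 + 0 − 2 = 1588 (labels ;00/;01 skipped at this minute). Total = 89910 + 3598 + 1588 = 95096.

95096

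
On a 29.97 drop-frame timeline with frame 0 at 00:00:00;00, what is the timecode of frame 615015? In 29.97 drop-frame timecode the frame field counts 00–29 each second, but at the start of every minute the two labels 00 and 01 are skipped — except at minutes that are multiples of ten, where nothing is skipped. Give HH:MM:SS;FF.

05:42:01;01

Each 10-minute DF block holds 10 × 60 × 30 − 9 × 2 = 17982 frames. 615015 ÷ 17982 → 34 full blocks, remainder 3627.
Within the partial block the first minute is 1800 frames and each further minute 1798, so 2 further minute boundaries passed. Total skipped labels = 18 × 34 + 2 × 2 = 616.
Non-drop label index = 615015 + 616 = 615631; at 30 labels/s that is 05:42:01:01, i.e. DF 05:42:01;01.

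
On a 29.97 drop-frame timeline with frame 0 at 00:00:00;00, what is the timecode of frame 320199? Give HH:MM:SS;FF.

02:58:04;01

Ten DF minutes hold 17982 frames, so frame 320199 lies in block 17 (frames 305694–323675) with 14505 frames into that block.
The block's first minute is 1800 frames and the rest 1798 each; 14505 frames reaches minute 8, so 17 × 18 + 8 × 2 = 322 labels have been skipped so far.
Adding those back, label number 320199 + 322 = 320521 at 30 labels/s is 10684 s + 1 f = 2 h 58 min 4 s frame 1, i.e. 02:58:04;01.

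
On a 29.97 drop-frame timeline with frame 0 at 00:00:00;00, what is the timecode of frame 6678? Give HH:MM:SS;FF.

Each 10-minute DF block holds 10 × 60 × 30 − 9 × 2 = 17982 frames. 6678 ÷ 17982 → 0 full blocks, remainder 6678.
Within the partial block the first minute is 1800 frames and each further minute 1798, so 3 further minute boundaries passed. Total skipped labels = 18 × 0 + 2 × 3 = 6.
Non-drop label index = 6678 + 6 = 6684; at 30 labels/s that is 00:03:42:24, i.e. DF 00:03:42;24.

00:03:42;24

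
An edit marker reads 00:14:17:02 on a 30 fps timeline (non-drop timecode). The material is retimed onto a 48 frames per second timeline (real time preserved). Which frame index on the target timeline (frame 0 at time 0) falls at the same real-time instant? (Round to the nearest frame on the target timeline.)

frame 41139

Source frame index: (0×3600 + 14×60 + 17) × 30 + 2 = 25712.
Real time: 25712 / (30) = 12856/15 s.
Target frame: (12856/15) × (48) = 205696/5 ≈ 41139.200 → 41139.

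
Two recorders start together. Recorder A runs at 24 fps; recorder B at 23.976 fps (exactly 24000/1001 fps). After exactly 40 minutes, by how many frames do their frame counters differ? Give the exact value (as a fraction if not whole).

40 min = 2400 s.
A emits 24 × 2400 = 57600 frames; B emits 24000/1001 × 2400 = 57600000/1001.
Difference = 57600/1001 frames (≈ 57.5425); B is behind A.

57600/1001 frames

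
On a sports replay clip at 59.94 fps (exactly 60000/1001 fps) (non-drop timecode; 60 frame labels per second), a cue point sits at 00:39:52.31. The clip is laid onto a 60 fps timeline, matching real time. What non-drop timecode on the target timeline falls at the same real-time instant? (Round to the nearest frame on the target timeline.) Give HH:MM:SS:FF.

Source frame index: (0×3600 + 39×60 + 52) × 60 + 31 = 143551.
Real time: 143551 / (60000/1001) = 143694551/60000 s.
Target frame: (143694551/60000) × (60) = 143694551/1000 ≈ 143694.551 → 143695.
At 60 labels/s: frame 143695 → 00:39:54:55.

00:39:54:55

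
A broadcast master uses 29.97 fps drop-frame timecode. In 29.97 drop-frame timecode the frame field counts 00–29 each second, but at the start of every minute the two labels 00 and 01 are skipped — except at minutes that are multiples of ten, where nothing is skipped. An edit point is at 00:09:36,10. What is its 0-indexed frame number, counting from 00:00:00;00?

Complete 10-minute blocks: 0, each 17982 frames → 0.
Remaining 9 whole minutes in the current block: 1800 + 8 × 1798 = 16184 frames.
Within the current minute: 36 × 30 + 10 − 2 = 1088 (labels ;00/;01 skipped at this minute). Total = 0 + 16184 + 1088 = 17272.

17272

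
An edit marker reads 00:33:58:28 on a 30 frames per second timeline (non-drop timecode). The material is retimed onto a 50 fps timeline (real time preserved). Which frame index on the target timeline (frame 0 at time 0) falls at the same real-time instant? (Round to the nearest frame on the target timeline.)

Source frame index: (0×3600 + 33×60 + 58) × 30 + 28 = 61168.
Real time: 61168 / (30) = 30584/15 s.
Target frame: (30584/15) × (50) = 305840/3 ≈ 101946.667 → 101947.

frame 101947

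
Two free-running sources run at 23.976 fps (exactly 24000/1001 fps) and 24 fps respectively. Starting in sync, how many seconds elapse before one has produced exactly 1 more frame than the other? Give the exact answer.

1001/24 seconds

The gap grows by |24 − 24000/1001| = 24/1001 frames per second.
Time for a 1-frame gap: 1 ÷ (24/1001) = 1001/24 s.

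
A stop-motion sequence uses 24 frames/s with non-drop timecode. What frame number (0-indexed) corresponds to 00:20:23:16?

Total seconds to the label: (0 × 3600 + 20 × 60 + 23) = 1223.
Frame index = 1223 × 24 + 16 = 29368.

29368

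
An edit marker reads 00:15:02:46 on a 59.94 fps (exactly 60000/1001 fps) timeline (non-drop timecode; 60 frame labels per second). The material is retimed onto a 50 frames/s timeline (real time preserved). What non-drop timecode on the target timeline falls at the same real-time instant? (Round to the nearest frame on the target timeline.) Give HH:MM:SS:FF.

Source frame index: (0×3600 + 15×60 + 2) × 60 + 46 = 54166.
Real time: 54166 / (60000/1001) = 27110083/30000 s.
Target frame: (27110083/30000) × (50) = 27110083/600 ≈ 45183.472 → 45183.
At 50 labels/s: frame 45183 → 00:15:03:33.

00:15:03:33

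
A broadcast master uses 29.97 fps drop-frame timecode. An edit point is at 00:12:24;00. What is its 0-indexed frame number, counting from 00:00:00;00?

Complete 10-minute blocks: 1, each 17982 frames → 17982.
Remaining 2 whole minutes in the current block: 1800 + 1 × 1798 = 3598 frames.
Within the current minute: 24 × 30 + 0 − 2 = 718 (labels ;00/;01 skipped at this minute). Total = 17982 + 3598 + 718 = 22298.

22298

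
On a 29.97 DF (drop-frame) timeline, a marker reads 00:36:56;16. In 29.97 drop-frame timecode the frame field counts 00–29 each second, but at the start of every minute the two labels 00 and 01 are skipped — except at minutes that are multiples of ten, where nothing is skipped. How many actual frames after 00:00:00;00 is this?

Complete 10-minute blocks: 3, each 17982 frames → 53946.
Remaining 6 whole minutes in the current block: 1800 + 5 × 1798 = 10790 frames.
Within the current minute: 56 × 30 + 16 − 2 = 1694 (labels ;00/;01 skipped at this minute). Total = 53946 + 10790 + 1694 = 66430.

66430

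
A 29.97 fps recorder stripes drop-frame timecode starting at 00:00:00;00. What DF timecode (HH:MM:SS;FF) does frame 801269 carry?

Each 10-minute DF block holds 10 × 60 × 30 − 9 × 2 = 17982 frames. 801269 ÷ 17982 → 44 full blocks, remainder 10061.
Within the partial block the first minute is 1800 frames and each further minute 1798, so 5 further minute boundaries passed. Total skipped labels = 18 × 44 + 2 × 5 = 802.
Non-drop label index = 801269 + 802 = 802071; at 30 labels/s that is 07:25:35:21, i.e. DF 07:25:35;21.

07:25:35;21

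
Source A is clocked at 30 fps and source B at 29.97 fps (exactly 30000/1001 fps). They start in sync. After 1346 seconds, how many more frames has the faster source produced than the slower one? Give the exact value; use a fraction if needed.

40380/1001 frames

A emits 30 × 1346 = 40380 frames; B emits 30000/1001 × 1346 = 40380000/1001.
Difference = 40380/1001 frames (≈ 40.3397); B is behind A.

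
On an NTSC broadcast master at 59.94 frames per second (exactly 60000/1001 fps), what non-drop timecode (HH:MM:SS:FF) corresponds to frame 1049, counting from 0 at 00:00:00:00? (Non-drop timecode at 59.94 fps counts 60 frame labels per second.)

1049 ÷ 60 = 17 full seconds, remainder 29 frames.
17 s = 0 h 0 min 17 s.
Timecode: 00:00:17:29.

00:00:17:29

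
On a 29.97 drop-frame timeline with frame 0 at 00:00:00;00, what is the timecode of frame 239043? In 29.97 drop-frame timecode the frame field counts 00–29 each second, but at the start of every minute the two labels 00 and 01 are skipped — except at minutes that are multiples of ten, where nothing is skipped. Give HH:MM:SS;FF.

Each 10-minute DF block holds 10 × 60 × 30 − 9 × 2 = 17982 frames. 239043 ÷ 17982 → 13 full blocks, remainder 5277.
Within the partial block the first minute is 1800 frames and each further minute 1798, so 2 further minute boundaries passed. Total skipped labels = 18 × 13 + 2 × 2 = 238.
Non-drop label index = 239043 + 238 = 239281; at 30 labels/s that is 02:12:56:01, i.e. DF 02:12:56;01.

02:12:56;01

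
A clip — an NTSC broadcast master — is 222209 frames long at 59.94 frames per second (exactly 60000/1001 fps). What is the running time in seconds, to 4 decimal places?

3707.1868 seconds

Running time = 222209 × 1001/60000 = 222431209/60000 s ≈ 3707.1868 s.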